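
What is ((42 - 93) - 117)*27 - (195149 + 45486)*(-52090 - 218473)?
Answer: 65106922969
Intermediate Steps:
((42 - 93) - 117)*27 - (195149 + 45486)*(-52090 - 218473) = (-51 - 117)*27 - 240635*(-270563) = -168*27 - 1*(-65106927505) = -4536 + 65106927505 = 65106922969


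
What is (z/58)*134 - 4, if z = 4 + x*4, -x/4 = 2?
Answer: -1992/29 ≈ -68.690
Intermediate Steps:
x = -8 (x = -4*2 = -8)
z = -28 (z = 4 - 8*4 = 4 - 32 = -28)
(z/58)*134 - 4 = -28/58*134 - 4 = -28*1/58*134 - 4 = -14/29*134 - 4 = -1876/29 - 4 = -1992/29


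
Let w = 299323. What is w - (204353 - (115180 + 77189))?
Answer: 287339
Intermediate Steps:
w - (204353 - (115180 + 77189)) = 299323 - (204353 - (115180 + 77189)) = 299323 - (204353 - 1*192369) = 299323 - (204353 - 192369) = 299323 - 1*11984 = 299323 - 11984 = 287339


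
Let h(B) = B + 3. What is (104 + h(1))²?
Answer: 11664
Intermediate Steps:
h(B) = 3 + B
(104 + h(1))² = (104 + (3 + 1))² = (104 + 4)² = 108² = 11664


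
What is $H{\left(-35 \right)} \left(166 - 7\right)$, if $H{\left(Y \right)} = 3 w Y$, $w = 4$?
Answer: $-66780$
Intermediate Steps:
$H{\left(Y \right)} = 12 Y$ ($H{\left(Y \right)} = 3 \cdot 4 Y = 12 Y$)
$H{\left(-35 \right)} \left(166 - 7\right) = 12 \left(-35\right) \left(166 - 7\right) = - 420 \left(166 - 7\right) = \left(-420\right) 159 = -66780$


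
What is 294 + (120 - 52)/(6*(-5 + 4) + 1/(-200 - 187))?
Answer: 656646/2323 ≈ 282.67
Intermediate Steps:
294 + (120 - 52)/(6*(-5 + 4) + 1/(-200 - 187)) = 294 + 68/(6*(-1) + 1/(-387)) = 294 + 68/(-6 - 1/387) = 294 + 68/(-2323/387) = 294 + 68*(-387/2323) = 294 - 26316/2323 = 656646/2323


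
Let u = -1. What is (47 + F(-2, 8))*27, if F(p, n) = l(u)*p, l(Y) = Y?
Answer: 1323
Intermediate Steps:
F(p, n) = -p
(47 + F(-2, 8))*27 = (47 - 1*(-2))*27 = (47 + 2)*27 = 49*27 = 1323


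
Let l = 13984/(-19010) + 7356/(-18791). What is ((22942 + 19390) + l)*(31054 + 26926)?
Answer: 87673318407406368/35721691 ≈ 2.4543e+9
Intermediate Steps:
l = -201305452/178608455 (l = 13984*(-1/19010) + 7356*(-1/18791) = -6992/9505 - 7356/18791 = -201305452/178608455 ≈ -1.1271)
((22942 + 19390) + l)*(31054 + 26926) = ((22942 + 19390) - 201305452/178608455)*(31054 + 26926) = (42332 - 201305452/178608455)*57980 = (7560651811608/178608455)*57980 = 87673318407406368/35721691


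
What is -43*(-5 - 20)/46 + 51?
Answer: 3421/46 ≈ 74.370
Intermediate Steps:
-43*(-5 - 20)/46 + 51 = -(-1075)/46 + 51 = -43*(-25/46) + 51 = 1075/46 + 51 = 3421/46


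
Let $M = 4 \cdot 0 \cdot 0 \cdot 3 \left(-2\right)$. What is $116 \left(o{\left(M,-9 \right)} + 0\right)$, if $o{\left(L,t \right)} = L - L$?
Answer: $0$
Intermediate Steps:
$M = 0$ ($M = 0 \cdot 0 \left(-2\right) = 0 \cdot 0 = 0$)
$o{\left(L,t \right)} = 0$
$116 \left(o{\left(M,-9 \right)} + 0\right) = 116 \left(0 + 0\right) = 116 \cdot 0 = 0$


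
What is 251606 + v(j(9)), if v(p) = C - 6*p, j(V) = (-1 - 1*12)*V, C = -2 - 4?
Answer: 252302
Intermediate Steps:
C = -6
j(V) = -13*V (j(V) = (-1 - 12)*V = -13*V)
v(p) = -6 - 6*p
251606 + v(j(9)) = 251606 + (-6 - (-78)*9) = 251606 + (-6 - 6*(-117)) = 251606 + (-6 + 702) = 251606 + 696 = 252302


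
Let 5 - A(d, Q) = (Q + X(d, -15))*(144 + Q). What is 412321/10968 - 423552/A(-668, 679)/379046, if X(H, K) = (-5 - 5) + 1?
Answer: 43089167168009783/1146199102210920 ≈ 37.593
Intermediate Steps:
X(H, K) = -9 (X(H, K) = -10 + 1 = -9)
A(d, Q) = 5 - (-9 + Q)*(144 + Q) (A(d, Q) = 5 - (Q - 9)*(144 + Q) = 5 - (-9 + Q)*(144 + Q))
412321/10968 - 423552/A(-668, 679)/379046 = 412321/10968 - 423552/(1301 - 1*679² - 135*679)/379046 = 412321*(1/10968) - 423552/(1301 - 1*461041 - 91665)*(1/379046) = 412321/10968 - 423552/(1301 - 461041 - 91665)*(1/379046) = 412321/10968 - 423552/(-551405)*(1/379046) = 412321/10968 - 423552*(-1/551405)*(1/379046) = 412321/10968 + (423552/551405)*(1/379046) = 412321/10968 + 211776/104503929815 = 43089167168009783/1146199102210920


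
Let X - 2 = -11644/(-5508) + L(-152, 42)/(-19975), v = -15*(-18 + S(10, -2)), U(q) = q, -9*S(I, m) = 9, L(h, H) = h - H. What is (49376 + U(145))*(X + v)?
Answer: 454228910044/31725 ≈ 1.4318e+7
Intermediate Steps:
S(I, m) = -1 (S(I, m) = -1/9*9 = -1)
v = 285 (v = -15*(-18 - 1) = -15*(-19) = 285)
X = 6672089/1617975 (X = 2 + (-11644/(-5508) + (-152 - 1*42)/(-19975)) = 2 + (-11644*(-1/5508) + (-152 - 42)*(-1/19975)) = 2 + (2911/1377 - 194*(-1/19975)) = 2 + (2911/1377 + 194/19975) = 2 + 3436139/1617975 = 6672089/1617975 ≈ 4.1237)
(49376 + U(145))*(X + v) = (49376 + 145)*(6672089/1617975 + 285) = 49521*(467794964/1617975) = 454228910044/31725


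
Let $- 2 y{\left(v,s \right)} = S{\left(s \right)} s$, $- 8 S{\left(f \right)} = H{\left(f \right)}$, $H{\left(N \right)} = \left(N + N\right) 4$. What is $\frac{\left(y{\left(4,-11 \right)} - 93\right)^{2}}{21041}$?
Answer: $\frac{4225}{84164} \approx 0.0502$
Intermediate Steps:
$H{\left(N \right)} = 8 N$ ($H{\left(N \right)} = 2 N 4 = 8 N$)
$S{\left(f \right)} = - f$ ($S{\left(f \right)} = - \frac{8 f}{8} = - f$)
$y{\left(v,s \right)} = \frac{s^{2}}{2}$ ($y{\left(v,s \right)} = - \frac{- s s}{2} = - \frac{\left(-1\right) s^{2}}{2} = \frac{s^{2}}{2}$)
$\frac{\left(y{\left(4,-11 \right)} - 93\right)^{2}}{21041} = \frac{\left(\frac{\left(-11\right)^{2}}{2} - 93\right)^{2}}{21041} = \left(\frac{1}{2} \cdot 121 - 93\right)^{2} \cdot \frac{1}{21041} = \left(\frac{121}{2} - 93\right)^{2} \cdot \frac{1}{21041} = \left(- \frac{65}{2}\right)^{2} \cdot \frac{1}{21041} = \frac{4225}{4} \cdot \frac{1}{21041} = \frac{4225}{84164}$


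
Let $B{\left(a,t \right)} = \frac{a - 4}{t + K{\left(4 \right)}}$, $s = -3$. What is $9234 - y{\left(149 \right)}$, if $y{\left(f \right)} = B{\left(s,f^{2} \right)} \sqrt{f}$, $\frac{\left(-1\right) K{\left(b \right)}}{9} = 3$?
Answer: $9234 + \frac{7 \sqrt{149}}{22174} \approx 9234.0$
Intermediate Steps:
$K{\left(b \right)} = -27$ ($K{\left(b \right)} = \left(-9\right) 3 = -27$)
$B{\left(a,t \right)} = \frac{-4 + a}{-27 + t}$ ($B{\left(a,t \right)} = \frac{a - 4}{t - 27} = \frac{-4 + a}{-27 + t}$)
$y{\left(f \right)} = - \frac{7 \sqrt{f}}{-27 + f^{2}}$ ($y{\left(f \right)} = \frac{-4 - 3}{-27 + f^{2}} \sqrt{f} = \frac{1}{-27 + f^{2}} \left(-7\right) \sqrt{f} = - \frac{7}{-27 + f^{2}} \sqrt{f} = - \frac{7 \sqrt{f}}{-27 + f^{2}}$)
$9234 - y{\left(149 \right)} = 9234 - - \frac{7 \sqrt{149}}{-27 + 149^{2}} = 9234 - - \frac{7 \sqrt{149}}{-27 + 22201} = 9234 - - \frac{7 \sqrt{149}}{22174} = 9234 + \frac{7 \sqrt{149}}{22174}$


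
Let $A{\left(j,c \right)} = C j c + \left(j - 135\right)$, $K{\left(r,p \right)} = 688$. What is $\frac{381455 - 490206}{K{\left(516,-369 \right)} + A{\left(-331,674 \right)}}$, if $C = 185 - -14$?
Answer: $\frac{108751}{44395484} \approx 0.0024496$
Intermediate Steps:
$C = 199$ ($C = 185 + 14 = 199$)
$A{\left(j,c \right)} = -135 + j + 199 c j$ ($A{\left(j,c \right)} = 199 j c + \left(j - 135\right) = 199 c j + \left(-135 + j\right) = -135 + j + 199 c j$)
$\frac{381455 - 490206}{K{\left(516,-369 \right)} + A{\left(-331,674 \right)}} = \frac{381455 - 490206}{688 - \left(466 + 44395706\right)} = - \frac{108751}{688 - 44396172} = - \frac{108751}{-44395484} = \left(-108751\right) \left(- \frac{1}{44395484}\right) = \frac{108751}{44395484}$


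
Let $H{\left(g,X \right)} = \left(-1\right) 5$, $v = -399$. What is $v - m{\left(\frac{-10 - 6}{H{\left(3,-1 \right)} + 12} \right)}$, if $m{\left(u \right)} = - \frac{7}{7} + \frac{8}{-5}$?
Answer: $- \frac{1982}{5} \approx -396.4$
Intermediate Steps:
$H{\left(g,X \right)} = -5$
$m{\left(u \right)} = - \frac{13}{5}$ ($m{\left(u \right)} = \left(-7\right) \frac{1}{7} + 8 \left(- \frac{1}{5}\right) = -1 - \frac{8}{5} = - \frac{13}{5}$)
$v - m{\left(\frac{-10 - 6}{H{\left(3,-1 \right)} + 12} \right)} = -399 - - \frac{13}{5} = -399 + \frac{13}{5} = - \frac{1982}{5}$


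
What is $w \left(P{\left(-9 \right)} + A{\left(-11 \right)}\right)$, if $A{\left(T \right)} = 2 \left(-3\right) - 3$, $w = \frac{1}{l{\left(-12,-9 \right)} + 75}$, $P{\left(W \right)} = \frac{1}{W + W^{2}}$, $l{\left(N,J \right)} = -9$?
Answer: $- \frac{647}{4752} \approx -0.13615$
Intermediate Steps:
$w = \frac{1}{66}$ ($w = \frac{1}{-9 + 75} = \frac{1}{66} \approx 0.015152$)
$A{\left(T \right)} = -9$ ($A{\left(T \right)} = -6 - 3 = -9$)
$w \left(P{\left(-9 \right)} + A{\left(-11 \right)}\right) = \frac{\frac{1}{\left(-9\right) \left(1 - 9\right)} - 9}{66} = \frac{- \frac{1}{9 \left(-8\right)} - 9}{66} = \frac{\left(- \frac{1}{9}\right) \left(- \frac{1}{8}\right) - 9}{66} = \frac{\frac{1}{72} - 9}{66} = \frac{1}{66} \left(- \frac{647}{72}\right) = - \frac{647}{4752}$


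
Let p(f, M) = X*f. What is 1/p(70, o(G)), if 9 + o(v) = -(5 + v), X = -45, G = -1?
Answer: -1/3150 ≈ -0.00031746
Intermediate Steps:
o(v) = -14 - v (o(v) = -9 - (5 + v) = -9 + (-5 - v) = -14 - v)
p(f, M) = -45*f
1/p(70, o(G)) = 1/(-45*70) = 1/(-3150) = -1/3150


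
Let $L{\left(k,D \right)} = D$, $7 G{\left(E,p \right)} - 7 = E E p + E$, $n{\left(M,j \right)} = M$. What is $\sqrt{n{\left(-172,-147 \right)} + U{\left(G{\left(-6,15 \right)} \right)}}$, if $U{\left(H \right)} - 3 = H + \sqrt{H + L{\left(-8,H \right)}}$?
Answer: $\frac{\sqrt{-4494 + 7 \sqrt{7574}}}{7} \approx 8.904 i$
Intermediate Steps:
$G{\left(E,p \right)} = 1 + \frac{E}{7} + \frac{p E^{2}}{7}$ ($G{\left(E,p \right)} = 1 + \frac{E E p + E}{7} = 1 + \frac{E^{2} p + E}{7} = 1 + \frac{p E^{2} + E}{7} = 1 + \frac{E + p E^{2}}{7} = 1 + \left(\frac{E}{7} + \frac{p E^{2}}{7}\right) = 1 + \frac{E}{7} + \frac{p E^{2}}{7}$)
$U{\left(H \right)} = 3 + H + \sqrt{2} \sqrt{H}$ ($U{\left(H \right)} = 3 + \left(H + \sqrt{H + H}\right) = 3 + \left(H + \sqrt{2 H}\right) = 3 + \left(H + \sqrt{2} \sqrt{H}\right) = 3 + H + \sqrt{2} \sqrt{H}$)
$\sqrt{n{\left(-172,-147 \right)} + U{\left(G{\left(-6,15 \right)} \right)}} = \sqrt{-172 + \left(3 + \left(1 + \frac{1}{7} \left(-6\right) + \frac{1}{7} \cdot 15 \left(-6\right)^{2}\right) + \sqrt{2} \sqrt{1 + \frac{1}{7} \left(-6\right) + \frac{1}{7} \cdot 15 \left(-6\right)^{2}}\right)} = \sqrt{-172 + \left(3 + \left(1 - \frac{6}{7} + \frac{1}{7} \cdot 15 \cdot 36\right) + \sqrt{2} \sqrt{1 - \frac{6}{7} + \frac{1}{7} \cdot 15 \cdot 36}\right)} = \sqrt{-172 + \left(3 + \left(1 - \frac{6}{7} + \frac{540}{7}\right) + \sqrt{2} \sqrt{1 - \frac{6}{7} + \frac{540}{7}}\right)} = \sqrt{-172 + \left(3 + \frac{541}{7} + \sqrt{2} \sqrt{\frac{541}{7}}\right)} = \sqrt{-172 + \left(3 + \frac{541}{7} + \sqrt{2} \frac{\sqrt{3787}}{7}\right)} = \sqrt{-172 + \left(3 + \frac{541}{7} + \frac{\sqrt{7574}}{7}\right)} = \sqrt{-172 + \left(\frac{562}{7} + \frac{\sqrt{7574}}{7}\right)} = \sqrt{- \frac{642}{7} + \frac{\sqrt{7574}}{7}}$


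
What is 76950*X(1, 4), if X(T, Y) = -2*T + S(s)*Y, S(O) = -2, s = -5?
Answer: -769500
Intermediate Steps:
X(T, Y) = -2*T - 2*Y
76950*X(1, 4) = 76950*(-2*1 - 2*4) = 76950*(-2 - 8) = 76950*(-10) = -769500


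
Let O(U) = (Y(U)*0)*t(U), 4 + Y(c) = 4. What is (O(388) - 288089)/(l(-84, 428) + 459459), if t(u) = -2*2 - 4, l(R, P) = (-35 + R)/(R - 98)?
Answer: -7490314/11945951 ≈ -0.62702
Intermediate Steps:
Y(c) = 0 (Y(c) = -4 + 4 = 0)
l(R, P) = (-35 + R)/(-98 + R)
t(u) = -8 (t(u) = -4 - 4 = -8)
O(U) = 0 (O(U) = (0*0)*(-8) = 0*(-8) = 0)
(O(388) - 288089)/(l(-84, 428) + 459459) = (0 - 288089)/((-35 - 84)/(-98 - 84) + 459459) = -288089/(-119/(-182) + 459459) = -288089/(-1/182*(-119) + 459459) = -288089/(17/26 + 459459) = -288089/11945951/26 = -288089*26/11945951 = -7490314/11945951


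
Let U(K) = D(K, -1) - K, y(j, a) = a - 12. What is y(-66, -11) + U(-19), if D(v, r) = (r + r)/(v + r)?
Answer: -39/10 ≈ -3.9000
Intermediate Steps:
D(v, r) = 2*r/(r + v) (D(v, r) = (2*r)/(r + v) = 2*r/(r + v))
y(j, a) = -12 + a
U(K) = -K - 2/(-1 + K) (U(K) = 2*(-1)/(-1 + K) - K = -2/(-1 + K) - K = -K - 2/(-1 + K))
y(-66, -11) + U(-19) = (-12 - 11) + (-2 - 19 - 1*(-19)²)/(-1 - 19) = -23 + (-2 - 19 - 1*361)/(-20) = -23 - (-2 - 19 - 361)/20 = -23 - 1/20*(-382) = -23 + 191/10 = -39/10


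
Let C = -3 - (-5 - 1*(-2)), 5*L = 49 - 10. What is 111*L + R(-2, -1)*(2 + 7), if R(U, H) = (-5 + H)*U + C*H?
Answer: 4869/5 ≈ 973.80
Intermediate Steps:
L = 39/5 (L = (49 - 10)/5 = (⅕)*39 = 39/5 ≈ 7.8000)
C = 0 (C = -3 - (-5 + 2) = -3 - 1*(-3) = -3 + 3 = 0)
R(U, H) = U*(-5 + H) (R(U, H) = (-5 + H)*U + 0*H = U*(-5 + H) + 0 = U*(-5 + H))
111*L + R(-2, -1)*(2 + 7) = 111*(39/5) + (-2*(-5 - 1))*(2 + 7) = 4329/5 - 2*(-6)*9 = 4329/5 + 12*9 = 4329/5 + 108 = 4869/5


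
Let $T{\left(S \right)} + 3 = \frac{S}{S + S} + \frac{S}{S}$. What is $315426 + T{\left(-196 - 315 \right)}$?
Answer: $\frac{630849}{2} \approx 3.1542 \cdot 10^{5}$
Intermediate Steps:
$T{\left(S \right)} = - \frac{3}{2}$ ($T{\left(S \right)} = -3 + \left(\frac{S}{S + S} + \frac{S}{S}\right) = -3 + \left(\frac{S}{2 S} + 1\right) = -3 + \left(S \frac{1}{2 S} + 1\right) = -3 + \left(\frac{1}{2} + 1\right) = -3 + \frac{3}{2} = - \frac{3}{2}$)
$315426 + T{\left(-196 - 315 \right)} = 315426 - \frac{3}{2} = \frac{630849}{2}$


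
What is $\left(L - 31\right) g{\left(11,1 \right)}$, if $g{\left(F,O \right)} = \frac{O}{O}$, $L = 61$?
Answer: $30$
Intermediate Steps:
$g{\left(F,O \right)} = 1$
$\left(L - 31\right) g{\left(11,1 \right)} = \left(61 - 31\right) 1 = 30 \cdot 1 = 30$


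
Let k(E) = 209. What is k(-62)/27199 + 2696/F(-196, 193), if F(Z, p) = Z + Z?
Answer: -9155822/1332751 ≈ -6.8699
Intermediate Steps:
F(Z, p) = 2*Z
k(-62)/27199 + 2696/F(-196, 193) = 209/27199 + 2696/((2*(-196))) = 209*(1/27199) + 2696/(-392) = 209/27199 + 2696*(-1/392) = 209/27199 - 337/49 = -9155822/1332751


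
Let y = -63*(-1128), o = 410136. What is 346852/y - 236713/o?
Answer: 5226446635/1214412696 ≈ 4.3037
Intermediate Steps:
y = 71064
346852/y - 236713/o = 346852/71064 - 236713/410136 = 346852*(1/71064) - 236713*1/410136 = 86713/17766 - 236713/410136 = 5226446635/1214412696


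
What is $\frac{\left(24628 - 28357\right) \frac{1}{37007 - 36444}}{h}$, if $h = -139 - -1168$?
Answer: $- \frac{1243}{193109} \approx -0.0064368$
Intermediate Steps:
$h = 1029$ ($h = -139 + 1168 = 1029$)
$\frac{\left(24628 - 28357\right) \frac{1}{37007 - 36444}}{h} = \frac{\left(24628 - 28357\right) \frac{1}{37007 - 36444}}{1029} = - \frac{3729}{563} \cdot \frac{1}{1029} = \left(-3729\right) \frac{1}{563} \cdot \frac{1}{1029} = \left(- \frac{3729}{563}\right) \frac{1}{1029} = - \frac{1243}{193109}$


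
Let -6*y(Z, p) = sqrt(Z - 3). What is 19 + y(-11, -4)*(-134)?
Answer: 19 + 67*I*sqrt(14)/3 ≈ 19.0 + 83.564*I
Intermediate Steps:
y(Z, p) = -sqrt(-3 + Z)/6 (y(Z, p) = -sqrt(Z - 3)/6 = -sqrt(-3 + Z)/6)
19 + y(-11, -4)*(-134) = 19 - sqrt(-3 - 11)/6*(-134) = 19 - I*sqrt(14)/6*(-134) = 19 + 67*I*sqrt(14)/3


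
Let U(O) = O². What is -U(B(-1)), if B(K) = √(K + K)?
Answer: 2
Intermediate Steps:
B(K) = √2*√K (B(K) = √(2*K) = √2*√K)
-U(B(-1)) = -(√2*√(-1))² = -(√2*I)² = -(I*√2)² = -1*(-2) = 2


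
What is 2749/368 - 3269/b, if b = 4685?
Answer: 11676073/1724080 ≈ 6.7723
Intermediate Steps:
2749/368 - 3269/b = 2749/368 - 3269/4685 = 11676073/1724080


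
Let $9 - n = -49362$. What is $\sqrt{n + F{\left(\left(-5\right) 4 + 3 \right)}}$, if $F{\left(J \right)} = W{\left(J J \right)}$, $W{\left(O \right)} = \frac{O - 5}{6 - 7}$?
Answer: $\sqrt{49087} \approx 221.56$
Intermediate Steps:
$W{\left(O \right)} = 5 - O$ ($W{\left(O \right)} = \frac{-5 + O}{-1} = \left(-5 + O\right) \left(-1\right) = 5 - O$)
$n = 49371$ ($n = 9 - -49362 = 9 + 49362 = 49371$)
$F{\left(J \right)} = 5 - J^{2}$ ($F{\left(J \right)} = 5 - J J = 5 - J^{2}$)
$\sqrt{n + F{\left(\left(-5\right) 4 + 3 \right)}} = \sqrt{49371 + \left(5 - \left(\left(-5\right) 4 + 3\right)^{2}\right)} = \sqrt{49371 + \left(5 - \left(-20 + 3\right)^{2}\right)} = \sqrt{49371 + \left(5 - \left(-17\right)^{2}\right)} = \sqrt{49371 + \left(5 - 289\right)} = \sqrt{49371 - 284} = \sqrt{49087}$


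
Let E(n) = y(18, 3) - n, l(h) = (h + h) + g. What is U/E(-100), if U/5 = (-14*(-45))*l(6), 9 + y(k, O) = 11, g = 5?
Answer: 525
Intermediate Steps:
y(k, O) = 2 (y(k, O) = -9 + 11 = 2)
l(h) = 5 + 2*h (l(h) = (h + h) + 5 = 2*h + 5 = 5 + 2*h)
E(n) = 2 - n
U = 53550 (U = 5*((-14*(-45))*(5 + 2*6)) = 5*(630*(5 + 12)) = 5*(630*17) = 5*10710 = 53550)
U/E(-100) = 53550/(2 - 1*(-100)) = 53550/(2 + 100) = 53550/102 = 53550*(1/102) = 525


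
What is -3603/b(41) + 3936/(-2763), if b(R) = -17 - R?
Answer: 3242267/53418 ≈ 60.696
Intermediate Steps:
-3603/b(41) + 3936/(-2763) = -3603/(-17 - 1*41) + 3936/(-2763) = -3603/(-17 - 41) + 3936*(-1/2763) = -3603/(-58) - 1312/921 = -3603*(-1/58) - 1312/921 = 3603/58 - 1312/921 = 3242267/53418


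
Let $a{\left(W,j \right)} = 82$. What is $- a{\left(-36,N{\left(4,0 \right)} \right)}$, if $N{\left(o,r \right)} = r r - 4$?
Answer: $-82$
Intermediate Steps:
$N{\left(o,r \right)} = -4 + r^{2}$ ($N{\left(o,r \right)} = r^{2} - 4 = -4 + r^{2}$)
$- a{\left(-36,N{\left(4,0 \right)} \right)} = \left(-1\right) 82 = -82$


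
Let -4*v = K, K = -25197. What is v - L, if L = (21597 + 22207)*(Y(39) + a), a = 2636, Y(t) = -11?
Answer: -459916803/4 ≈ -1.1498e+8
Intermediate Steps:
v = 25197/4 (v = -1/4*(-25197) = 25197/4 ≈ 6299.3)
L = 114985500 (L = (21597 + 22207)*(-11 + 2636) = 43804*2625 = 114985500)
v - L = 25197/4 - 1*114985500 = 25197/4 - 114985500 = -459916803/4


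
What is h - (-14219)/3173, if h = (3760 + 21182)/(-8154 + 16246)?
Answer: 97100557/12837958 ≈ 7.5636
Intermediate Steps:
h = 12471/4046 (h = 24942/8092 = 24942*(1/8092) = 12471/4046 ≈ 3.0823)
h - (-14219)/3173 = 12471/4046 - (-14219)/3173 = 12471/4046 - 1*(-14219/3173) = 12471/4046 + 14219/3173 = 97100557/12837958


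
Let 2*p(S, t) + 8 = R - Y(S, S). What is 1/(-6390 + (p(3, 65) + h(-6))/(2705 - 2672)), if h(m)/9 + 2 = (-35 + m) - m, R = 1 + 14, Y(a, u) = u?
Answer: -33/211201 ≈ -0.00015625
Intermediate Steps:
R = 15
p(S, t) = 7/2 - S/2 (p(S, t) = -4 + (15 - S)/2 = -4 + (15/2 - S/2) = 7/2 - S/2)
h(m) = -333 (h(m) = -18 + 9*((-35 + m) - m) = -18 + 9*(-35) = -18 - 315 = -333)
1/(-6390 + (p(3, 65) + h(-6))/(2705 - 2672)) = 1/(-6390 + ((7/2 - 1/2*3) - 333)/(2705 - 2672)) = 1/(-6390 + ((7/2 - 3/2) - 333)/33) = 1/(-6390 + (2 - 333)*(1/33)) = 1/(-6390 - 331*1/33) = 1/(-6390 - 331/33) = 1/(-211201/33) = -33/211201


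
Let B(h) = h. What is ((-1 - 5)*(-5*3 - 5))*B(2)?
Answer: 240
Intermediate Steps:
((-1 - 5)*(-5*3 - 5))*B(2) = ((-1 - 5)*(-5*3 - 5))*2 = -6*(-15 - 5)*2 = -6*(-20)*2 = 120*2 = 240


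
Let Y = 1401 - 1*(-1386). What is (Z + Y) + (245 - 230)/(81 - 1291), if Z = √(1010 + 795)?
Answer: 674451/242 + 19*√5 ≈ 2829.5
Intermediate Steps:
Z = 19*√5 (Z = √1805 = 19*√5 ≈ 42.485)
Y = 2787 (Y = 1401 + 1386 = 2787)
(Z + Y) + (245 - 230)/(81 - 1291) = (19*√5 + 2787) + (245 - 230)/(81 - 1291) = (2787 + 19*√5) + 15/(-1210) = (2787 + 19*√5) + 15*(-1/1210) = (2787 + 19*√5) - 3/242 = 674451/242 + 19*√5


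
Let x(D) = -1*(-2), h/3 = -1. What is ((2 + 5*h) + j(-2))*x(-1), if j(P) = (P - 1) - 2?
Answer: -36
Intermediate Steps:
h = -3 (h = 3*(-1) = -3)
j(P) = -3 + P (j(P) = (-1 + P) - 2 = -3 + P)
x(D) = 2
((2 + 5*h) + j(-2))*x(-1) = ((2 + 5*(-3)) + (-3 - 2))*2 = ((2 - 15) - 5)*2 = (-13 - 5)*2 = -18*2 = -36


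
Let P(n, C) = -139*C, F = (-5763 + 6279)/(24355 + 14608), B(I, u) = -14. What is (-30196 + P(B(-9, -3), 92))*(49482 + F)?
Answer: -82871762843088/38963 ≈ -2.1269e+9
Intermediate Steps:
F = 516/38963 ≈ 0.013243
(-30196 + P(B(-9, -3), 92))*(49482 + F) = (-30196 - 139*92)*(49482 + 516/38963) = (-30196 - 12788)*(1927967682/38963) = -42984*1927967682/38963 = -82871762843088/38963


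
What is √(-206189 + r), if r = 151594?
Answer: I*√54595 ≈ 233.66*I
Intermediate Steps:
√(-206189 + r) = √(-206189 + 151594) = √(-54595) = I*√54595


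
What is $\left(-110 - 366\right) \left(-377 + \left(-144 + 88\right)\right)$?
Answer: $206108$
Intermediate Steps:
$\left(-110 - 366\right) \left(-377 + \left(-144 + 88\right)\right) = - 476 \left(-377 - 56\right) = \left(-476\right) \left(-433\right) = 206108$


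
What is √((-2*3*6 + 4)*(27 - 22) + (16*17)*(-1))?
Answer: 12*I*√3 ≈ 20.785*I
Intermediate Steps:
√((-2*3*6 + 4)*(27 - 22) + (16*17)*(-1)) = √((-6*6 + 4)*5 + 272*(-1)) = √((-36 + 4)*5 - 272) = √(-32*5 - 272) = √(-160 - 272) = √(-432) = 12*I*√3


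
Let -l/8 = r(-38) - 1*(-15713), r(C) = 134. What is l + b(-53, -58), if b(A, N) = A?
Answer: -126829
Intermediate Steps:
l = -126776 (l = -8*(134 - 1*(-15713)) = -8*(134 + 15713) = -8*15847 = -126776)
l + b(-53, -58) = -126776 - 53 = -126829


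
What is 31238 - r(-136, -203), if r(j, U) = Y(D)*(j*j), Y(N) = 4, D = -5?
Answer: -42746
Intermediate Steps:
r(j, U) = 4*j² (r(j, U) = 4*(j*j) = 4*j²)
31238 - r(-136, -203) = 31238 - 4*(-136)² = 31238 - 4*18496 = 31238 - 1*73984 = 31238 - 73984 = -42746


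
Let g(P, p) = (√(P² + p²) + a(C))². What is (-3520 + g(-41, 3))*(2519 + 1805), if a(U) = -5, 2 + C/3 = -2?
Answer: -7804820 - 562120*√10 ≈ -9.5824e+6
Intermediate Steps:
C = -12 (C = -6 + 3*(-2) = -6 - 6 = -12)
g(P, p) = (-5 + √(P² + p²))² (g(P, p) = (√(P² + p²) - 5)² = (-5 + √(P² + p²))²)
(-3520 + g(-41, 3))*(2519 + 1805) = (-3520 + (-5 + √((-41)² + 3²))²)*(2519 + 1805) = (-3520 + (-5 + √(1681 + 9))²)*4324 = (-3520 + (-5 + √1690)²)*4324 = (-3520 + (-5 + 13*√10)²)*4324 = -15220480 + 4324*(-5 + 13*√10)²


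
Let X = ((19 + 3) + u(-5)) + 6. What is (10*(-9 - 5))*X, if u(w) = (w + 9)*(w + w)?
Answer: 1680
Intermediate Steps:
u(w) = 2*w*(9 + w) (u(w) = (9 + w)*(2*w) = 2*w*(9 + w))
X = -12 (X = ((19 + 3) + 2*(-5)*(9 - 5)) + 6 = (22 + 2*(-5)*4) + 6 = (22 - 40) + 6 = -18 + 6 = -12)
(10*(-9 - 5))*X = (10*(-9 - 5))*(-12) = (10*(-14))*(-12) = -140*(-12) = 1680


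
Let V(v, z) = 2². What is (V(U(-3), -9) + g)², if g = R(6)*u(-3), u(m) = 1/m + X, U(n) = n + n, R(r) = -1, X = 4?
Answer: ⅑ ≈ 0.11111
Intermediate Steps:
U(n) = 2*n
V(v, z) = 4
u(m) = 4 + 1/m (u(m) = 1/m + 4 = 4 + 1/m)
g = -11/3 (g = -(4 + 1/(-3)) = -(4 - ⅓) = -1*11/3 = -11/3 ≈ -3.6667)
(V(U(-3), -9) + g)² = (4 - 11/3)² = (⅓)² = ⅑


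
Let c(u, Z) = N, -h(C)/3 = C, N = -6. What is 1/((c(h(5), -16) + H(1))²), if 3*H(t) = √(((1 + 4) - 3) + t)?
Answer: 9/(18 - √3)² ≈ 0.034008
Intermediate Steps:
h(C) = -3*C
c(u, Z) = -6
H(t) = √(2 + t)/3 (H(t) = √(((1 + 4) - 3) + t)/3 = √((5 - 3) + t)/3 = √(2 + t)/3)
1/((c(h(5), -16) + H(1))²) = 1/((-6 + √(2 + 1)/3)²) = 1/((-6 + √3/3)²) = (-6 + √3/3)⁻²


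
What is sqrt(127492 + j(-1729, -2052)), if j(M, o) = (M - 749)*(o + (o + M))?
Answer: sqrt(14581666) ≈ 3818.6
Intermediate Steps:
j(M, o) = (-749 + M)*(M + 2*o) (j(M, o) = (-749 + M)*(o + (M + o)) = (-749 + M)*(M + 2*o))
sqrt(127492 + j(-1729, -2052)) = sqrt(127492 + ((-1729)**2 - 1498*(-2052) - 749*(-1729) + 2*(-1729)*(-2052))) = sqrt(127492 + (2989441 + 3073896 + 1295021 + 7095816)) = sqrt(127492 + 14454174) = sqrt(14581666)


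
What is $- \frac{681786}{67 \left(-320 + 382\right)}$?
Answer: $- \frac{340893}{2077} \approx -164.13$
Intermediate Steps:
$- \frac{681786}{67 \left(-320 + 382\right)} = - \frac{681786}{67 \cdot 62} = - \frac{681786}{4154} = \left(-681786\right) \frac{1}{4154} = - \frac{340893}{2077}$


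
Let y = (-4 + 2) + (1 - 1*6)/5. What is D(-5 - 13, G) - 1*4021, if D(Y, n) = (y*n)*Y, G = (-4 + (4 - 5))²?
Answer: -2671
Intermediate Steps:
G = 25 (G = (-4 - 1)² = (-5)² = 25)
y = -3 (y = -2 + (1 - 6)*(⅕) = -2 - 5*⅕ = -2 - 1 = -3)
D(Y, n) = -3*Y*n (D(Y, n) = (-3*n)*Y = -3*Y*n)
D(-5 - 13, G) - 1*4021 = -3*(-5 - 13)*25 - 1*4021 = -3*(-18)*25 - 4021 = 1350 - 4021 = -2671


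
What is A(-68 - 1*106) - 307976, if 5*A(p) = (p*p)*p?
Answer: -6807904/5 ≈ -1.3616e+6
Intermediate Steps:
A(p) = p³/5 (A(p) = ((p*p)*p)/5 = (p²*p)/5 = p³/5)
A(-68 - 1*106) - 307976 = (-68 - 1*106)³/5 - 307976 = (-68 - 106)³/5 - 307976 = (⅕)*(-174)³ - 307976 = (⅕)*(-5268024) - 307976 = -5268024/5 - 307976 = -6807904/5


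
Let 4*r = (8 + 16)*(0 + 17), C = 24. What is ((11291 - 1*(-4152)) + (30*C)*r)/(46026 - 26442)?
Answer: 88883/19584 ≈ 4.5386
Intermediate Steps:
r = 102 (r = ((8 + 16)*(0 + 17))/4 = (24*17)/4 = (¼)*408 = 102)
((11291 - 1*(-4152)) + (30*C)*r)/(46026 - 26442) = ((11291 - 1*(-4152)) + (30*24)*102)/(46026 - 26442) = ((11291 + 4152) + 720*102)/19584 = (15443 + 73440)*(1/19584) = 88883*(1/19584) = 88883/19584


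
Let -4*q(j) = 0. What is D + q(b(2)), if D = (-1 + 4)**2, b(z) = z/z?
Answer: 9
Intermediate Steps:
b(z) = 1
q(j) = 0 (q(j) = -1/4*0 = 0)
D = 9 (D = 3**2 = 9)
D + q(b(2)) = 9 + 0 = 9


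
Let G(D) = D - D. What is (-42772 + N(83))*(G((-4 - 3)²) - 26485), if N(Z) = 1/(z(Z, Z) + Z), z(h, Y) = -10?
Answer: 82695572175/73 ≈ 1.1328e+9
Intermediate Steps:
N(Z) = 1/(-10 + Z)
G(D) = 0
(-42772 + N(83))*(G((-4 - 3)²) - 26485) = (-42772 + 1/(-10 + 83))*(0 - 26485) = (-42772 + 1/73)*(-26485) = -3122355/73*(-26485) = 82695572175/73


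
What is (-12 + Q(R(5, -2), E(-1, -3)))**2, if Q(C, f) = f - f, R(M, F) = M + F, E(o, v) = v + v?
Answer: 144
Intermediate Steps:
E(o, v) = 2*v
R(M, F) = F + M
Q(C, f) = 0
(-12 + Q(R(5, -2), E(-1, -3)))**2 = (-12 + 0)**2 = (-12)**2 = 144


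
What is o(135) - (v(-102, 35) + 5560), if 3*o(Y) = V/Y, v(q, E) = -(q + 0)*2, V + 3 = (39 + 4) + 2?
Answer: -778126/135 ≈ -5763.9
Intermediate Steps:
V = 42 (V = -3 + ((39 + 4) + 2) = -3 + (43 + 2) = -3 + 45 = 42)
v(q, E) = -2*q (v(q, E) = -q*2 = -2*q)
o(Y) = 14/Y (o(Y) = (42/Y)/3 = 14/Y)
o(135) - (v(-102, 35) + 5560) = 14/135 - (-2*(-102) + 5560) = 14*(1/135) - (204 + 5560) = 14/135 - 1*5764 = 14/135 - 5764 = -778126/135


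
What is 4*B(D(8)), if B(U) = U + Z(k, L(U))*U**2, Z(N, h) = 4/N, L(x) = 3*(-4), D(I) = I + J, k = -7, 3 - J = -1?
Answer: -1968/7 ≈ -281.14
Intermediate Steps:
J = 4 (J = 3 - 1*(-1) = 3 + 1 = 4)
D(I) = 4 + I (D(I) = I + 4 = 4 + I)
L(x) = -12
B(U) = U - 4*U**2/7 (B(U) = U + (4/(-7))*U**2 = U + (4*(-1/7))*U**2 = U - 4*U**2/7)
4*B(D(8)) = 4*((4 + 8)*(7 - 4*(4 + 8))/7) = 4*((1/7)*12*(7 - 4*12)) = 4*((1/7)*12*(7 - 48)) = 4*((1/7)*12*(-41)) = 4*(-492/7) = -1968/7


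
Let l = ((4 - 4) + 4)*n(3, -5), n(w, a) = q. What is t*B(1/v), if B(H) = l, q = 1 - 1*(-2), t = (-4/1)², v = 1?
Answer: 192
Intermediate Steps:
t = 16 (t = (-4*1)² = (-4)² = 16)
q = 3 (q = 1 + 2 = 3)
n(w, a) = 3
l = 12 (l = ((4 - 4) + 4)*3 = (0 + 4)*3 = 4*3 = 12)
B(H) = 12
t*B(1/v) = 16*12 = 192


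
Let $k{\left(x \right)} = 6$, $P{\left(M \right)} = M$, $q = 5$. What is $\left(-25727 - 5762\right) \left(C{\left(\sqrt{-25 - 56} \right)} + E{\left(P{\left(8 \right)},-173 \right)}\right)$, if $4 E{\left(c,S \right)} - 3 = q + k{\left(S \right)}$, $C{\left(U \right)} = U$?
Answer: $- \frac{220423}{2} - 283401 i \approx -1.1021 \cdot 10^{5} - 2.834 \cdot 10^{5} i$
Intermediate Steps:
$E{\left(c,S \right)} = \frac{7}{2}$ ($E{\left(c,S \right)} = \frac{3}{4} + \frac{5 + 6}{4} = \frac{3}{4} + \frac{1}{4} \cdot 11 = \frac{3}{4} + \frac{11}{4} = \frac{7}{2}$)
$\left(-25727 - 5762\right) \left(C{\left(\sqrt{-25 - 56} \right)} + E{\left(P{\left(8 \right)},-173 \right)}\right) = \left(-25727 - 5762\right) \left(\sqrt{-25 - 56} + \frac{7}{2}\right) = - 31489 \left(\sqrt{-81} + \frac{7}{2}\right) = - 31489 \left(9 i + \frac{7}{2}\right) = - 31489 \left(\frac{7}{2} + 9 i\right) = - \frac{220423}{2} - 283401 i$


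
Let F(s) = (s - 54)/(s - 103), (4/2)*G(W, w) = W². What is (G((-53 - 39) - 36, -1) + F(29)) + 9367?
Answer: 1299391/74 ≈ 17559.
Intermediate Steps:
G(W, w) = W²/2
F(s) = (-54 + s)/(-103 + s)
(G((-53 - 39) - 36, -1) + F(29)) + 9367 = (((-53 - 39) - 36)²/2 + (-54 + 29)/(-103 + 29)) + 9367 = ((-92 - 36)²/2 - 25/(-74)) + 9367 = ((½)*(-128)² - 1/74*(-25)) + 9367 = ((½)*16384 + 25/74) + 9367 = (8192 + 25/74) + 9367 = 606233/74 + 9367 = 1299391/74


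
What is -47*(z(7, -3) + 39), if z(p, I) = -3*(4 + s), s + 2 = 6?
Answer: -705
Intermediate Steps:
s = 4 (s = -2 + 6 = 4)
z(p, I) = -24 (z(p, I) = -3*(4 + 4) = -3*8 = -24)
-47*(z(7, -3) + 39) = -47*(-24 + 39) = -47*15 = -705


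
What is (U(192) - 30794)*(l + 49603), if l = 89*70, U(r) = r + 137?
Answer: -1700952345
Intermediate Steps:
U(r) = 137 + r
l = 6230
(U(192) - 30794)*(l + 49603) = ((137 + 192) - 30794)*(6230 + 49603) = (329 - 30794)*55833 = -30465*55833 = -1700952345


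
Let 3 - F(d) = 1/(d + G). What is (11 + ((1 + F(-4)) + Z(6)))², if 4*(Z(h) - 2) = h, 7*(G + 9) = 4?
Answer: 10452289/30276 ≈ 345.23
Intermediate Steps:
G = -59/7 (G = -9 + (⅐)*4 = -9 + 4/7 = -59/7 ≈ -8.4286)
F(d) = 3 - 1/(-59/7 + d) (F(d) = 3 - 1/(d - 59/7) = 3 - 1/(-59/7 + d))
Z(h) = 2 + h/4
(11 + ((1 + F(-4)) + Z(6)))² = (11 + ((1 + (-184 + 21*(-4))/(-59 + 7*(-4))) + (2 + (¼)*6)))² = (11 + ((1 + (-184 - 84)/(-59 - 28)) + (2 + 3/2)))² = (11 + ((1 - 268/(-87)) + 7/2))² = (11 + ((1 - 1/87*(-268)) + 7/2))² = (11 + ((1 + 268/87) + 7/2))² = (11 + (355/87 + 7/2))² = (11 + 1319/174)² = (3233/174)² = 10452289/30276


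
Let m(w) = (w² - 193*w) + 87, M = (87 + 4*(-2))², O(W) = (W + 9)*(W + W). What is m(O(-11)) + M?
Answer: -228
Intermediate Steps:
O(W) = 2*W*(9 + W) (O(W) = (9 + W)*(2*W) = 2*W*(9 + W))
M = 6241 (M = (87 - 8)² = 79² = 6241)
m(w) = 87 + w² - 193*w
m(O(-11)) + M = (87 + (2*(-11)*(9 - 11))² - 386*(-11)*(9 - 11)) + 6241 = (87 + (2*(-11)*(-2))² - 386*(-11)*(-2)) + 6241 = (87 + 44² - 193*44) + 6241 = (87 + 1936 - 8492) + 6241 = -6469 + 6241 = -228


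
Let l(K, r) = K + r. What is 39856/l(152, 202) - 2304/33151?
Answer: 660225320/5867727 ≈ 112.52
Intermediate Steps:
39856/l(152, 202) - 2304/33151 = 39856/(152 + 202) - 2304/33151 = 39856/354 - 2304*1/33151 = 39856*(1/354) - 2304/33151 = 19928/177 - 2304/33151 = 660225320/5867727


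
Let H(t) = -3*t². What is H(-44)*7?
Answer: -40656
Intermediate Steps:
H(-44)*7 = -3*(-44)²*7 = -3*1936*7 = -5808*7 = -40656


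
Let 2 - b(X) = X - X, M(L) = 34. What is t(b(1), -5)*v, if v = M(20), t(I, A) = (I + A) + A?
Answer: -272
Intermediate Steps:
b(X) = 2 (b(X) = 2 - (X - X) = 2 - 1*0 = 2 + 0 = 2)
t(I, A) = I + 2*A (t(I, A) = (A + I) + A = I + 2*A)
v = 34
t(b(1), -5)*v = (2 + 2*(-5))*34 = (2 - 10)*34 = -8*34 = -272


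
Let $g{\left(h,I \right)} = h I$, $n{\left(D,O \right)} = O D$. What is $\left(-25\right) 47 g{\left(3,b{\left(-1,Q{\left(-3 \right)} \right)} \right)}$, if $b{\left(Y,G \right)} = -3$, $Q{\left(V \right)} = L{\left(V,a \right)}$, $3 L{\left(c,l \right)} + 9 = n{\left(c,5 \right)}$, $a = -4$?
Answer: $10575$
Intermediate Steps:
$n{\left(D,O \right)} = D O$
$L{\left(c,l \right)} = -3 + \frac{5 c}{3}$ ($L{\left(c,l \right)} = -3 + \frac{c 5}{3} = -3 + \frac{5 c}{3}$)
$Q{\left(V \right)} = -3 + \frac{5 V}{3}$
$g{\left(h,I \right)} = I h$
$\left(-25\right) 47 g{\left(3,b{\left(-1,Q{\left(-3 \right)} \right)} \right)} = \left(-25\right) 47 \left(\left(-3\right) 3\right) = \left(-1175\right) \left(-9\right) = 10575$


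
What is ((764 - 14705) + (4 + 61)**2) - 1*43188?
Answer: -52904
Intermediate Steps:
((764 - 14705) + (4 + 61)**2) - 1*43188 = (-13941 + 65**2) - 43188 = (-13941 + 4225) - 43188 = -9716 - 43188 = -52904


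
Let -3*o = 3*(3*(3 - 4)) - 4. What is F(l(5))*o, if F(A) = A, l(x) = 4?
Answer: 52/3 ≈ 17.333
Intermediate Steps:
o = 13/3 (o = -(3*(3*(3 - 4)) - 4)/3 = -(3*(3*(-1)) - 4)/3 = -(3*(-3) - 4)/3 = -(-9 - 4)/3 = -⅓*(-13) = 13/3 ≈ 4.3333)
F(l(5))*o = 4*(13/3) = 52/3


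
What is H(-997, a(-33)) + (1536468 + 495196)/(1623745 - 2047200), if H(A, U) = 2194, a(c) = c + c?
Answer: 927028606/423455 ≈ 2189.2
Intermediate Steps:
a(c) = 2*c
H(-997, a(-33)) + (1536468 + 495196)/(1623745 - 2047200) = 2194 + (1536468 + 495196)/(1623745 - 2047200) = 2194 + 2031664/(-423455) = 2194 + 2031664*(-1/423455) = 2194 - 2031664/423455 = 927028606/423455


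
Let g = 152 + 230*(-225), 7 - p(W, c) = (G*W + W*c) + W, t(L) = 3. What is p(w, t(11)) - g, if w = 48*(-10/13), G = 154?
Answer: 746705/13 ≈ 57439.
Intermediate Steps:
w = -480/13 (w = 48*(-10*1/13) = 48*(-10/13) = -480/13 ≈ -36.923)
p(W, c) = 7 - 155*W - W*c (p(W, c) = 7 - ((154*W + W*c) + W) = 7 - (155*W + W*c) = 7 + (-155*W - W*c) = 7 - 155*W - W*c)
g = -51598 (g = 152 - 51750 = -51598)
p(w, t(11)) - g = (7 - 155*(-480/13) - 1*(-480/13)*3) - 1*(-51598) = (7 + 74400/13 + 1440/13) + 51598 = 75931/13 + 51598 = 746705/13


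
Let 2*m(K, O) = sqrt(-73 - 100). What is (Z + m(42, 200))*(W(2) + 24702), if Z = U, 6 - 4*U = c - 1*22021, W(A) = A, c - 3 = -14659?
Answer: 226554208 + 12352*I*sqrt(173) ≈ 2.2655e+8 + 1.6247e+5*I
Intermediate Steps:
c = -14656 (c = 3 - 14659 = -14656)
m(K, O) = I*sqrt(173)/2 (m(K, O) = sqrt(-73 - 100)/2 = sqrt(-173)/2 = (I*sqrt(173))/2 = I*sqrt(173)/2)
U = 36683/4 (U = 3/2 - (-14656 - 1*22021)/4 = 3/2 - (-14656 - 22021)/4 = 3/2 - 1/4*(-36677) = 3/2 + 36677/4 = 36683/4 ≈ 9170.8)
Z = 36683/4 ≈ 9170.8
(Z + m(42, 200))*(W(2) + 24702) = (36683/4 + I*sqrt(173)/2)*(2 + 24702) = (36683/4 + I*sqrt(173)/2)*24704 = 226554208 + 12352*I*sqrt(173)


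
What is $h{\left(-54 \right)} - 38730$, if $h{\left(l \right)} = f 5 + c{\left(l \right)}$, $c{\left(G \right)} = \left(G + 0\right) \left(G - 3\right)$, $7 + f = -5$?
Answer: $-35712$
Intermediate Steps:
$f = -12$ ($f = -7 - 5 = -12$)
$c{\left(G \right)} = G \left(-3 + G\right)$
$h{\left(l \right)} = -60 + l \left(-3 + l\right)$ ($h{\left(l \right)} = \left(-12\right) 5 + l \left(-3 + l\right) = -60 + l \left(-3 + l\right)$)
$h{\left(-54 \right)} - 38730 = \left(-60 - 54 \left(-3 - 54\right)\right) - 38730 = \left(-60 - -3078\right) - 38730 = \left(-60 + 3078\right) - 38730 = 3018 - 38730 = -35712$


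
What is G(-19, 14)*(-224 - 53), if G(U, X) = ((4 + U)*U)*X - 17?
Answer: -1100521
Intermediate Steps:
G(U, X) = -17 + U*X*(4 + U) (G(U, X) = (U*(4 + U))*X - 17 = U*X*(4 + U) - 17 = -17 + U*X*(4 + U))
G(-19, 14)*(-224 - 53) = (-17 + 14*(-19)² + 4*(-19)*14)*(-224 - 53) = (-17 + 14*361 - 1064)*(-277) = (-17 + 5054 - 1064)*(-277) = 3973*(-277) = -1100521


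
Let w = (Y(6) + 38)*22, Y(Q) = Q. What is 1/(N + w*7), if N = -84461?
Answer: -1/77685 ≈ -1.2872e-5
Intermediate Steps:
w = 968 (w = (6 + 38)*22 = 44*22 = 968)
1/(N + w*7) = 1/(-84461 + 968*7) = 1/(-84461 + 6776) = 1/(-77685) = -1/77685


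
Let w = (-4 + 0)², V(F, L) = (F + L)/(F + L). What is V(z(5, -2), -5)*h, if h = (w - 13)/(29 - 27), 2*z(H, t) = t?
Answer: 3/2 ≈ 1.5000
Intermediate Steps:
z(H, t) = t/2
V(F, L) = 1
w = 16 (w = (-4)² = 16)
h = 3/2 (h = (16 - 13)/(29 - 27) = 3/2 ≈ 1.5000)
V(z(5, -2), -5)*h = 1*(3/2) = 3/2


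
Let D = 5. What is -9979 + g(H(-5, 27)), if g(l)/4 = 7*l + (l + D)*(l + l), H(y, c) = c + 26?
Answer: 16097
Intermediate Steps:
H(y, c) = 26 + c
g(l) = 28*l + 8*l*(5 + l) (g(l) = 4*(7*l + (l + 5)*(l + l)) = 4*(7*l + (5 + l)*(2*l)) = 4*(7*l + 2*l*(5 + l)) = 28*l + 8*l*(5 + l))
-9979 + g(H(-5, 27)) = -9979 + 4*(26 + 27)*(17 + 2*(26 + 27)) = -9979 + 4*53*(17 + 2*53) = -9979 + 4*53*(17 + 106) = -9979 + 4*53*123 = -9979 + 26076 = 16097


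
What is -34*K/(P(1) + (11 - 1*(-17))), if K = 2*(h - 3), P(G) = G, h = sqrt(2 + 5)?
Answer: 204/29 - 68*sqrt(7)/29 ≈ 0.83065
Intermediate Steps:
h = sqrt(7) ≈ 2.6458
K = -6 + 2*sqrt(7) (K = 2*(sqrt(7) - 3) = 2*(-3 + sqrt(7)) = -6 + 2*sqrt(7) ≈ -0.70850)
-34*K/(P(1) + (11 - 1*(-17))) = -34*(-6 + 2*sqrt(7))/(1 + (11 - 1*(-17))) = -34*(-6 + 2*sqrt(7))/(1 + (11 + 17)) = -34*(-6 + 2*sqrt(7))/(1 + 28) = -34*(-6 + 2*sqrt(7))/29 = -34*(-6/29 + 2*sqrt(7)/29) = 204/29 - 68*sqrt(7)/29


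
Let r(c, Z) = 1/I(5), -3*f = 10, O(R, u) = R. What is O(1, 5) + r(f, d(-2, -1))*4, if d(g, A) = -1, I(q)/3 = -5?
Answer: 11/15 ≈ 0.73333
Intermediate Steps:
I(q) = -15 (I(q) = 3*(-5) = -15)
f = -10/3 (f = -1/3*10 = -10/3 ≈ -3.3333)
r(c, Z) = -1/15 (r(c, Z) = 1/(-15) = -1/15)
O(1, 5) + r(f, d(-2, -1))*4 = 1 - 1/15*4 = 1 - 4/15 = 11/15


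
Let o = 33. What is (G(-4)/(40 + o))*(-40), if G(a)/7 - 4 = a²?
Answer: -5600/73 ≈ -76.712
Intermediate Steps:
G(a) = 28 + 7*a²
(G(-4)/(40 + o))*(-40) = ((28 + 7*(-4)²)/(40 + 33))*(-40) = ((28 + 7*16)/73)*(-40) = ((28 + 112)/73)*(-40) = ((1/73)*140)*(-40) = (140/73)*(-40) = -5600/73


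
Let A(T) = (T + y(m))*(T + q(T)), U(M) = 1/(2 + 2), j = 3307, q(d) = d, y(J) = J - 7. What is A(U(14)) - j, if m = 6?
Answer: -26459/8 ≈ -3307.4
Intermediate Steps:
y(J) = -7 + J
U(M) = ¼ (U(M) = 1/4 = ¼)
A(T) = 2*T*(-1 + T) (A(T) = (T + (-7 + 6))*(T + T) = (T - 1)*(2*T) = (-1 + T)*(2*T) = 2*T*(-1 + T))
A(U(14)) - j = 2*(¼)*(-1 + ¼) - 1*3307 = 2*(¼)*(-¾) - 3307 = -3/8 - 3307 = -26459/8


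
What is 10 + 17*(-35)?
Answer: -585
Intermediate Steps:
10 + 17*(-35) = 10 - 595 = -585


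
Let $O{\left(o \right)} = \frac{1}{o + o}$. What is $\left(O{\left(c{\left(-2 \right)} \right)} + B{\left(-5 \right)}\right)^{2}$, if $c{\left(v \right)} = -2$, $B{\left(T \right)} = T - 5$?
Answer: $\frac{1681}{16} \approx 105.06$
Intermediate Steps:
$B{\left(T \right)} = -5 + T$
$O{\left(o \right)} = \frac{1}{2 o}$
$\left(O{\left(c{\left(-2 \right)} \right)} + B{\left(-5 \right)}\right)^{2} = \left(\frac{1}{2 \left(-2\right)} - 10\right)^{2} = \left(\frac{1}{2} \left(- \frac{1}{2}\right) - 10\right)^{2} = \left(- \frac{1}{4} - 10\right)^{2} = \left(- \frac{41}{4}\right)^{2} = \frac{1681}{16}$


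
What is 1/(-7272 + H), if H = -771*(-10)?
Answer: 1/438 ≈ 0.0022831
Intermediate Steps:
H = 7710
1/(-7272 + H) = 1/(-7272 + 7710) = 1/438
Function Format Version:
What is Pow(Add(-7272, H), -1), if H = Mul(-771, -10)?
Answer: Rational(1, 438) ≈ 0.0022831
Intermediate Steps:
H = 7710
Pow(Add(-7272, H), -1) = Pow(Add(-7272, 7710), -1) = Pow(438, -1) = Rational(1, 438)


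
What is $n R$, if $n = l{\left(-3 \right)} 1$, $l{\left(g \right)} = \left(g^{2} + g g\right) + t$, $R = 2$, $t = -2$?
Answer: $32$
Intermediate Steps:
$l{\left(g \right)} = -2 + 2 g^{2}$ ($l{\left(g \right)} = \left(g^{2} + g g\right) - 2 = \left(g^{2} + g^{2}\right) - 2 = 2 g^{2} - 2 = -2 + 2 g^{2}$)
$n = 16$ ($n = \left(-2 + 2 \left(-3\right)^{2}\right) 1 = \left(-2 + 2 \cdot 9\right) 1 = \left(-2 + 18\right) 1 = 16 \cdot 1 = 16$)
$n R = 16 \cdot 2 = 32$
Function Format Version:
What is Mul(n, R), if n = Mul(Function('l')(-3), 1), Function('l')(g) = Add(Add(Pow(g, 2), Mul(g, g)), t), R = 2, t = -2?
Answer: 32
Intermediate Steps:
Function('l')(g) = Add(-2, Mul(2, Pow(g, 2))) (Function('l')(g) = Add(Add(Pow(g, 2), Mul(g, g)), -2) = Add(Add(Pow(g, 2), Pow(g, 2)), -2) = Add(Mul(2, Pow(g, 2)), -2) = Add(-2, Mul(2, Pow(g, 2))))
n = 16 (n = Mul(Add(-2, Mul(2, Pow(-3, 2))), 1) = Mul(Add(-2, Mul(2, 9)), 1) = Mul(Add(-2, 18), 1) = Mul(16, 1) = 16)
Mul(n, R) = Mul(16, 2) = 32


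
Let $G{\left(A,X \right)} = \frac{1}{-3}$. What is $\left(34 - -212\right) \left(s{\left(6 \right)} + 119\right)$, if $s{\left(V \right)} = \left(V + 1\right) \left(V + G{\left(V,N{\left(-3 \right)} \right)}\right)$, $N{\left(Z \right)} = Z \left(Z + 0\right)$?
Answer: $39032$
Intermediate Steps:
$N{\left(Z \right)} = Z^{2}$ ($N{\left(Z \right)} = Z Z = Z^{2}$)
$G{\left(A,X \right)} = - \frac{1}{3}$
$s{\left(V \right)} = \left(1 + V\right) \left(- \frac{1}{3} + V\right)$ ($s{\left(V \right)} = \left(V + 1\right) \left(V - \frac{1}{3}\right) = \left(1 + V\right) \left(- \frac{1}{3} + V\right)$)
$\left(34 - -212\right) \left(s{\left(6 \right)} + 119\right) = \left(34 - -212\right) \left(\left(- \frac{1}{3} + 6^{2} + \frac{2}{3} \cdot 6\right) + 119\right) = \left(34 + 212\right) \left(\left(- \frac{1}{3} + 36 + 4\right) + 119\right) = 246 \left(\frac{119}{3} + 119\right) = 246 \cdot \frac{476}{3} = 39032$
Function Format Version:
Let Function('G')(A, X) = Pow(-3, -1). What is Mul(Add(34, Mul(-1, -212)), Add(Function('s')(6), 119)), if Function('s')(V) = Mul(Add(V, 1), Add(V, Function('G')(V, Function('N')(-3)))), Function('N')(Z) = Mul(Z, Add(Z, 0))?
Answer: 39032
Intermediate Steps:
Function('N')(Z) = Pow(Z, 2) (Function('N')(Z) = Mul(Z, Z) = Pow(Z, 2))
Function('G')(A, X) = Rational(-1, 3)
Function('s')(V) = Mul(Add(1, V), Add(Rational(-1, 3), V)) (Function('s')(V) = Mul(Add(V, 1), Add(V, Rational(-1, 3))) = Mul(Add(1, V), Add(Rational(-1, 3), V)))
Mul(Add(34, Mul(-1, -212)), Add(Function('s')(6), 119)) = Mul(Add(34, Mul(-1, -212)), Add(Add(Rational(-1, 3), Pow(6, 2), Mul(Rational(2, 3), 6)), 119)) = Mul(Add(34, 212), Add(Add(Rational(-1, 3), 36, 4), 119)) = Mul(246, Add(Rational(119, 3), 119)) = Mul(246, Rational(476, 3)) = 39032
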